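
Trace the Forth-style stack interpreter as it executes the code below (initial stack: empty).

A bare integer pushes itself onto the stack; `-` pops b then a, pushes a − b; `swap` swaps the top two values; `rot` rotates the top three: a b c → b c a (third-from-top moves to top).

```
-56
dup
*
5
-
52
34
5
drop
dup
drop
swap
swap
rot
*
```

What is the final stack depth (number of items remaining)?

2

-56   -56
dup   -56 -56
*     3136
5     3136 5
-     3131
52    3131 52
34    3131 52 34
5     3131 52 34 5
drop  3131 52 34
dup   3131 52 34 34
drop  3131 52 34
swap  3131 34 52
swap  3131 52 34
rot   52 34 3131
*     52 106454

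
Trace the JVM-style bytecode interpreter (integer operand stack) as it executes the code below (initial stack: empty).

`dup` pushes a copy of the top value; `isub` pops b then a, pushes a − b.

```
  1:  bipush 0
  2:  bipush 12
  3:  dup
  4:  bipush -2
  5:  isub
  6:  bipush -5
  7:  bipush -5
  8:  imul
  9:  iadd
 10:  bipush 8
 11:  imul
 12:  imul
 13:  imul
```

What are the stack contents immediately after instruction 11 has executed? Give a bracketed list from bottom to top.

[0, 12, 312]

bipush 0  → [0]
bipush 12 → [0, 12]
dup       → [0, 12, 12]
bipush -2 → [0, 12, 12, -2]
isub      → [0, 12, 14]
bipush -5 → [0, 12, 14, -5]
bipush -5 → [0, 12, 14, -5, -5]
imul      → [0, 12, 14, 25]
iadd      → [0, 12, 39]
bipush 8  → [0, 12, 39, 8]
imul      → [0, 12, 312]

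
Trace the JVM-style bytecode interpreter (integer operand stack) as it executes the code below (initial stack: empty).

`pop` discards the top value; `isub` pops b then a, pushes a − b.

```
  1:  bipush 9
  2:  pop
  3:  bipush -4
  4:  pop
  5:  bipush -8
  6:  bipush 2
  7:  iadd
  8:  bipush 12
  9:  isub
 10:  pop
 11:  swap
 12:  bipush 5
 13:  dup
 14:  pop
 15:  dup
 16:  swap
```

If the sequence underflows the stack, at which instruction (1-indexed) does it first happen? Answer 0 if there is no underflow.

bipush 9  : [9]
pop       : []
bipush -4 : [-4]
pop       : []
bipush -8 : [-8]
bipush 2  : [-8, 2]
iadd      : [-6]
bipush 12 : [-6, 12]
isub      : [-18]
pop       : []
swap  — needs 2 operands, stack has 0 → underflow

11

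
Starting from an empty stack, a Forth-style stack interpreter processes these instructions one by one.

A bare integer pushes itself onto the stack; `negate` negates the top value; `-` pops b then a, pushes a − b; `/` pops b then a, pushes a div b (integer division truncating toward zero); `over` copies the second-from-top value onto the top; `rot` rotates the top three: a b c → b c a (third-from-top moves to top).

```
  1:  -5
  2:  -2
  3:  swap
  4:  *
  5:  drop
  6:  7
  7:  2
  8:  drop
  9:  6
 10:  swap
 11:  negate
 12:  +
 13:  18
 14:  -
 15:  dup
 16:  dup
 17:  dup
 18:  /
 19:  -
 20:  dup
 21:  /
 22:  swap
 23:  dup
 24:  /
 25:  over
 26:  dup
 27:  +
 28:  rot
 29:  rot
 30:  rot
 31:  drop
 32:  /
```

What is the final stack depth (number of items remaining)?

1

-5     : -5
-2     : -5 -2
swap   : -2 -5
*      : 10
drop   : (empty)
7      : 7
2      : 7 2
drop   : 7
6      : 7 6
swap   : 6 7
negate : 6 -7
+      : -1
18     : -1 18
-      : -19
dup    : -19 -19
dup    : -19 -19 -19
dup    : -19 -19 -19 -19
/      : -19 -19 1
-      : -19 -20
dup    : -19 -20 -20
/      : -19 1
swap   : 1 -19
dup    : 1 -19 -19
/      : 1 1
over   : 1 1 1
dup    : 1 1 1 1
+      : 1 1 2
rot    : 1 2 1
rot    : 2 1 1
rot    : 1 1 2
drop   : 1 1
/      : 1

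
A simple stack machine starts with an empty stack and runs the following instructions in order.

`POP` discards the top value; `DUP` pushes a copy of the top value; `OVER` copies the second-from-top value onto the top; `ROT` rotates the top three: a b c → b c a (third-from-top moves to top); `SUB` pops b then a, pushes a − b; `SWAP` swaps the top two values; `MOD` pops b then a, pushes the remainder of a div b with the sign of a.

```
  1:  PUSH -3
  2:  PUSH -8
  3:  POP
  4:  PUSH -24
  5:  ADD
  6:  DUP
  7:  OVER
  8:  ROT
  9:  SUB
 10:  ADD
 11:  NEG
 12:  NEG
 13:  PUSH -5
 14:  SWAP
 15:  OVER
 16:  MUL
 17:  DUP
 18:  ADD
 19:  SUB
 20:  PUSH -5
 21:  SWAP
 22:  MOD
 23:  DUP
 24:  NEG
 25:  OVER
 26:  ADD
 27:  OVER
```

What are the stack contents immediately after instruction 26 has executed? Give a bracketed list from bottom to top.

[-5, 0]

PUSH -3  : -3
PUSH -8  : -3 -8
POP      : -3
PUSH -24 : -3 -24
ADD      : -27
DUP      : -27 -27
OVER     : -27 -27 -27
ROT      : -27 -27 -27
SUB      : -27 0
ADD      : -27
NEG      : 27
NEG      : -27
PUSH -5  : -27 -5
SWAP     : -5 -27
OVER     : -5 -27 -5
MUL      : -5 135
DUP      : -5 135 135
ADD      : -5 270
SUB      : -275
PUSH -5  : -275 -5
SWAP     : -5 -275
MOD      : -5
DUP      : -5 -5
NEG      : -5 5
OVER     : -5 5 -5
ADD      : -5 0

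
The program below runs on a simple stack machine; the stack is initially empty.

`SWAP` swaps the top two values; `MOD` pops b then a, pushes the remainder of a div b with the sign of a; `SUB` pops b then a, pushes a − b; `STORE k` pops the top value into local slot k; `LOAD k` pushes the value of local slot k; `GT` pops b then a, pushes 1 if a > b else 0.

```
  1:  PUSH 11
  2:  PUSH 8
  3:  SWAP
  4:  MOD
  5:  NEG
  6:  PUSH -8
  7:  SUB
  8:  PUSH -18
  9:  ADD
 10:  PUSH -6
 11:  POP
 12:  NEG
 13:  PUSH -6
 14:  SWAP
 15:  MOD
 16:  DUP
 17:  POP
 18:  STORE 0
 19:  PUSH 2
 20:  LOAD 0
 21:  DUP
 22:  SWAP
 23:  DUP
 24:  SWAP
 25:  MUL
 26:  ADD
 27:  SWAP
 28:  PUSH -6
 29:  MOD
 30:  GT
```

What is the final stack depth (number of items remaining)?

PUSH 11   [11]
PUSH 8    [11, 8]
SWAP      [8, 11]
MOD       [8]
NEG       [-8]
PUSH -8   [-8, -8]
SUB       [0]
PUSH -18  [0, -18]
ADD       [-18]
PUSH -6   [-18, -6]
POP       [-18]
NEG       [18]
PUSH -6   [18, -6]
SWAP      [-6, 18]
MOD       [-6]
DUP       [-6, -6]
POP       [-6]
STORE 0   []
PUSH 2    [2]
LOAD 0    [2, -6]
DUP       [2, -6, -6]
SWAP      [2, -6, -6]
DUP       [2, -6, -6, -6]
SWAP      [2, -6, -6, -6]
MUL       [2, -6, 36]
ADD       [2, 30]
SWAP      [30, 2]
PUSH -6   [30, 2, -6]
MOD       [30, 2]
GT        [1]

1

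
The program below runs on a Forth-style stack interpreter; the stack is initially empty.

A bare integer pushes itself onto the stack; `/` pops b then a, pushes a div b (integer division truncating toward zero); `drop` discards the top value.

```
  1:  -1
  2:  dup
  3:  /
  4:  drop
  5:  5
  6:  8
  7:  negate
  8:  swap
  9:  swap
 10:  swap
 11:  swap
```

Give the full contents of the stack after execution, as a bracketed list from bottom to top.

[5, -8]

-1     : [-1]
dup    : [-1, -1]
/      : [1]
drop   : []
5      : [5]
8      : [5, 8]
negate : [5, -8]
swap   : [-8, 5]
swap   : [5, -8]
swap   : [-8, 5]
swap   : [5, -8]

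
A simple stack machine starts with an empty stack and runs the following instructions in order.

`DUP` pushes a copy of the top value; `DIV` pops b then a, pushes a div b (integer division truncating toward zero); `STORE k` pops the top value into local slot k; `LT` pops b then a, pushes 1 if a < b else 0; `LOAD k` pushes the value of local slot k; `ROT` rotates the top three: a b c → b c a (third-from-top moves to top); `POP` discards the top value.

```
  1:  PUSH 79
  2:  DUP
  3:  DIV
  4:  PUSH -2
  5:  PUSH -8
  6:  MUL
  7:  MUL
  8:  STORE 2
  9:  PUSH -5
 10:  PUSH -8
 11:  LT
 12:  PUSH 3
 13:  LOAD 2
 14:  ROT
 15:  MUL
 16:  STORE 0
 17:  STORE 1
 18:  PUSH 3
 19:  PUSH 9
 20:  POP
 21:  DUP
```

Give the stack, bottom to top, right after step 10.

PUSH 79 : [79]
DUP     : [79, 79]
DIV     : [1]
PUSH -2 : [1, -2]
PUSH -8 : [1, -2, -8]
MUL     : [1, 16]
MUL     : [16]
STORE 2 : []
PUSH -5 : [-5]
PUSH -8 : [-5, -8]

[-5, -8]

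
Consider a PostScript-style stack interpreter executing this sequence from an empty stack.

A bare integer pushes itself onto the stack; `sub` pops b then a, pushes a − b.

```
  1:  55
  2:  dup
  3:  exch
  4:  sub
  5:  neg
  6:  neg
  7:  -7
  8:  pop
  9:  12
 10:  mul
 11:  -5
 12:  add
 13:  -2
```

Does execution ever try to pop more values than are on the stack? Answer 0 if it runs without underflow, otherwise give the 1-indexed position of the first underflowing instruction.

0

55    55
dup   55 55
exch  55 55
sub   0
neg   0
neg   0
-7    0 -7
pop   0
12    0 12
mul   0
-5    0 -5
add   -5
-2    -5 -2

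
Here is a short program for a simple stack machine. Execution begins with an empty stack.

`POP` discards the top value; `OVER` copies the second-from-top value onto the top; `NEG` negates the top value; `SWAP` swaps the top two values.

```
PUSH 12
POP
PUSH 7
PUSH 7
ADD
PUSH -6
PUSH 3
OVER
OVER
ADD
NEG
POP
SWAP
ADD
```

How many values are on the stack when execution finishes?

PUSH 12 : 12
POP     : (empty)
PUSH 7  : 7
PUSH 7  : 7 7
ADD     : 14
PUSH -6 : 14 -6
PUSH 3  : 14 -6 3
OVER    : 14 -6 3 -6
OVER    : 14 -6 3 -6 3
ADD     : 14 -6 3 -3
NEG     : 14 -6 3 3
POP     : 14 -6 3
SWAP    : 14 3 -6
ADD     : 14 -3

2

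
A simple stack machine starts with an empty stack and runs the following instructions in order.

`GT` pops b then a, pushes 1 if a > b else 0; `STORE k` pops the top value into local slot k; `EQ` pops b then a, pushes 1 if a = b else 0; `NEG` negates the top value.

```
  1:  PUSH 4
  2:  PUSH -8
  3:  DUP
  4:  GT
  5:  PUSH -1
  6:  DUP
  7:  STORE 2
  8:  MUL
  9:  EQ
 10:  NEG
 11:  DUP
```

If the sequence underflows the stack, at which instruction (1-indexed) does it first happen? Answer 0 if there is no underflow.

PUSH 4  -> [4]
PUSH -8 -> [4, -8]
DUP     -> [4, -8, -8]
GT      -> [4, 0]
PUSH -1 -> [4, 0, -1]
DUP     -> [4, 0, -1, -1]
STORE 2 -> [4, 0, -1]
MUL     -> [4, 0]
EQ      -> [0]
NEG     -> [0]
DUP     -> [0, 0]

0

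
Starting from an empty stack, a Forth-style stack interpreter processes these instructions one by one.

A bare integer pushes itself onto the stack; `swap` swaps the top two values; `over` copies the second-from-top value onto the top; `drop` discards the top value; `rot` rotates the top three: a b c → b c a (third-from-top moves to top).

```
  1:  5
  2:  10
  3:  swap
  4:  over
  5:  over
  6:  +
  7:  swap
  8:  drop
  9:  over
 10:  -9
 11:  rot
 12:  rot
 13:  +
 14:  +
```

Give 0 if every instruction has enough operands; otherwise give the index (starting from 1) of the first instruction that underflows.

0

5    → [5]
10   → [5, 10]
swap → [10, 5]
over → [10, 5, 10]
over → [10, 5, 10, 5]
+    → [10, 5, 15]
swap → [10, 15, 5]
drop → [10, 15]
over → [10, 15, 10]
-9   → [10, 15, 10, -9]
rot  → [10, 10, -9, 15]
rot  → [10, -9, 15, 10]
+    → [10, -9, 25]
+    → [10, 16]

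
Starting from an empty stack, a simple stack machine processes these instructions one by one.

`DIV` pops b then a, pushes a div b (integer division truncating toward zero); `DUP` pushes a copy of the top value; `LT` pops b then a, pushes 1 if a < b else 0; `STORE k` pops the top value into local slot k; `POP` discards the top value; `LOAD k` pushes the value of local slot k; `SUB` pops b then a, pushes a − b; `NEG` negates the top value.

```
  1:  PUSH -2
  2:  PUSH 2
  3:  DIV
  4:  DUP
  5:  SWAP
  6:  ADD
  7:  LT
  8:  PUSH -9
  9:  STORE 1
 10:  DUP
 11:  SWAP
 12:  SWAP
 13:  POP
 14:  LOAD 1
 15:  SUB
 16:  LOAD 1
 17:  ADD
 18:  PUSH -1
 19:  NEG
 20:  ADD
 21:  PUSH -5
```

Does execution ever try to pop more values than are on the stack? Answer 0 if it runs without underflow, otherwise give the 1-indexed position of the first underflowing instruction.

PUSH -2 -> [-2]
PUSH 2  -> [-2, 2]
DIV     -> [-1]
DUP     -> [-1, -1]
SWAP    -> [-1, -1]
ADD     -> [-2]
LT  — needs 2 operands, stack has 1 → underflow

7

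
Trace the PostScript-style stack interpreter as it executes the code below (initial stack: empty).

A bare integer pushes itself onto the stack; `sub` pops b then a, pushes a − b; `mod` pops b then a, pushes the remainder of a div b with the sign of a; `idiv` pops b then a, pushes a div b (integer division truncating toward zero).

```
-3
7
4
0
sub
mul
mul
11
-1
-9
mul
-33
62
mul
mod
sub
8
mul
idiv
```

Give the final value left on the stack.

-3   → -3
7    → -3 7
4    → -3 7 4
0    → -3 7 4 0
sub  → -3 7 4
mul  → -3 28
mul  → -84
11   → -84 11
-1   → -84 11 -1
-9   → -84 11 -1 -9
mul  → -84 11 9
-33  → -84 11 9 -33
62   → -84 11 9 -33 62
mul  → -84 11 9 -2046
mod  → -84 11 9
sub  → -84 2
8    → -84 2 8
mul  → -84 16
idiv → -5

-5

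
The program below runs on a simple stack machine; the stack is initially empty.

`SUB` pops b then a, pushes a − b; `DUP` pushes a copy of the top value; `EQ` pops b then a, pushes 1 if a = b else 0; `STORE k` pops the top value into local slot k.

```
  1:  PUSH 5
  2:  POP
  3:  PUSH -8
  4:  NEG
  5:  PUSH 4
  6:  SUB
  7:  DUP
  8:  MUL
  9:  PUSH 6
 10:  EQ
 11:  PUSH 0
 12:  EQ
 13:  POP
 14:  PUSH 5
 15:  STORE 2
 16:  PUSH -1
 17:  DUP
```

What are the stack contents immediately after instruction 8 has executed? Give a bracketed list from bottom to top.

[16]

PUSH 5  : [5]
POP     : []
PUSH -8 : [-8]
NEG     : [8]
PUSH 4  : [8, 4]
SUB     : [4]
DUP     : [4, 4]
MUL     : [16]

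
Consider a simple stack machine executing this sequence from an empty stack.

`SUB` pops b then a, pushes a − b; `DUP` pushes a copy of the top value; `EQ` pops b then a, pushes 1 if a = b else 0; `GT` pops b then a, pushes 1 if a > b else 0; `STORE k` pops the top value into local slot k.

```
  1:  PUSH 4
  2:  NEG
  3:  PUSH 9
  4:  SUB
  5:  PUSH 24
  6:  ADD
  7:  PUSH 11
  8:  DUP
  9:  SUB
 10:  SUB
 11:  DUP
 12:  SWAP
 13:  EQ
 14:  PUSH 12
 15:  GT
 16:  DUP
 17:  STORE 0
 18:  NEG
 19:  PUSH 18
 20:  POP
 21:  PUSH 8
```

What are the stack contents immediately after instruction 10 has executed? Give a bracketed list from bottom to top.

[11]

PUSH 4  → [4]
NEG     → [-4]
PUSH 9  → [-4, 9]
SUB     → [-13]
PUSH 24 → [-13, 24]
ADD     → [11]
PUSH 11 → [11, 11]
DUP     → [11, 11, 11]
SUB     → [11, 0]
SUB     → [11]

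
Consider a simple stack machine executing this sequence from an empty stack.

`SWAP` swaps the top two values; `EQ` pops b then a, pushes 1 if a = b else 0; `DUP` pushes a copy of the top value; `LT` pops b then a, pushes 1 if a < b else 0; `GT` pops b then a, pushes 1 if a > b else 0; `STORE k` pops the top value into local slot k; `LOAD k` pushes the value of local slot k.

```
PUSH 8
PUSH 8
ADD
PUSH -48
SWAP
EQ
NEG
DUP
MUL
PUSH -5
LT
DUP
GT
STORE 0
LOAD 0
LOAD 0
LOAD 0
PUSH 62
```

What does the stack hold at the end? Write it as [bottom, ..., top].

[0, 0, 0, 62]

PUSH 8   : 8
PUSH 8   : 8 8
ADD      : 16
PUSH -48 : 16 -48
SWAP     : -48 16
EQ       : 0
NEG      : 0
DUP      : 0 0
MUL      : 0
PUSH -5  : 0 -5
LT       : 0
DUP      : 0 0
GT       : 0
STORE 0  : (empty)
LOAD 0   : 0
LOAD 0   : 0 0
LOAD 0   : 0 0 0
PUSH 62  : 0 0 0 62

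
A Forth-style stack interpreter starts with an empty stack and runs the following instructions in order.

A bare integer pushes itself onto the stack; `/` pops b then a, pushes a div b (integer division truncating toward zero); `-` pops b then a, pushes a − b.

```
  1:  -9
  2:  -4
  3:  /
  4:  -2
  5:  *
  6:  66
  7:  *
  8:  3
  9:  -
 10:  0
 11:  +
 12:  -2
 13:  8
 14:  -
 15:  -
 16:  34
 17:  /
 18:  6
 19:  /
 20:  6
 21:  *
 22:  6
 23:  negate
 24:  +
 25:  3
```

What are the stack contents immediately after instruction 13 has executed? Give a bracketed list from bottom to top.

-9 -> [-9]
-4 -> [-9, -4]
/  -> [2]
-2 -> [2, -2]
*  -> [-4]
66 -> [-4, 66]
*  -> [-264]
3  -> [-264, 3]
-  -> [-267]
0  -> [-267, 0]
+  -> [-267]
-2 -> [-267, -2]
8  -> [-267, -2, 8]

[-267, -2, 8]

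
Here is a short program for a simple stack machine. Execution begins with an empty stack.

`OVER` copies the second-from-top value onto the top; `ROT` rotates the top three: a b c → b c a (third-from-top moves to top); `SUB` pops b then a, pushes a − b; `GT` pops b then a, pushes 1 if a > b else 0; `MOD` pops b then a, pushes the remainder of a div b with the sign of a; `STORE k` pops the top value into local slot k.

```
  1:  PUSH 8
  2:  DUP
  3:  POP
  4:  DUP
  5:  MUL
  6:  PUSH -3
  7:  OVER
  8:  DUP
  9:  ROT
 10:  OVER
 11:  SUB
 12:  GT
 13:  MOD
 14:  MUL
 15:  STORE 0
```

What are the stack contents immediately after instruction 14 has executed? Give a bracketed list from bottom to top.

[0]

PUSH 8  : 8
DUP     : 8 8
POP     : 8
DUP     : 8 8
MUL     : 64
PUSH -3 : 64 -3
OVER    : 64 -3 64
DUP     : 64 -3 64 64
ROT     : 64 64 64 -3
OVER    : 64 64 64 -3 64
SUB     : 64 64 64 -67
GT      : 64 64 1
MOD     : 64 0
MUL     : 0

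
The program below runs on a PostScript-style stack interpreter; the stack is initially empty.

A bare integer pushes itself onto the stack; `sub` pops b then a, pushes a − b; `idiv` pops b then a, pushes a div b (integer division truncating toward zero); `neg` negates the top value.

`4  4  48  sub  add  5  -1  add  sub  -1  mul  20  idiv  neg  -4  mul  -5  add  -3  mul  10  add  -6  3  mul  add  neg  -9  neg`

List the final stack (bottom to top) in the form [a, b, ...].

[17, 9]

4    -> [4]
4    -> [4, 4]
48   -> [4, 4, 48]
sub  -> [4, -44]
add  -> [-40]
5    -> [-40, 5]
-1   -> [-40, 5, -1]
add  -> [-40, 4]
sub  -> [-44]
-1   -> [-44, -1]
mul  -> [44]
20   -> [44, 20]
idiv -> [2]
neg  -> [-2]
-4   -> [-2, -4]
mul  -> [8]
-5   -> [8, -5]
add  -> [3]
-3   -> [3, -3]
mul  -> [-9]
10   -> [-9, 10]
add  -> [1]
-6   -> [1, -6]
3    -> [1, -6, 3]
mul  -> [1, -18]
add  -> [-17]
neg  -> [17]
-9   -> [17, -9]
neg  -> [17, 9]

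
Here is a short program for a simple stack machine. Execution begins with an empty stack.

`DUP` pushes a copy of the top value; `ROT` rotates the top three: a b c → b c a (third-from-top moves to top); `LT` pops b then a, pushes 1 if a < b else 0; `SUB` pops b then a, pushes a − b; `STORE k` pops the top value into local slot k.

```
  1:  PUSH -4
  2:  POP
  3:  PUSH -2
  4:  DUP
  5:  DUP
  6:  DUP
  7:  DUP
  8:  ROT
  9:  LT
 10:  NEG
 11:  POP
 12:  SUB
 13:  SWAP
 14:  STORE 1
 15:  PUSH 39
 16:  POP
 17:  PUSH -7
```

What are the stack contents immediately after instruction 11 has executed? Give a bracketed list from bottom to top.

PUSH -4 : -4
POP     : (empty)
PUSH -2 : -2
DUP     : -2 -2
DUP     : -2 -2 -2
DUP     : -2 -2 -2 -2
DUP     : -2 -2 -2 -2 -2
ROT     : -2 -2 -2 -2 -2
LT      : -2 -2 -2 0
NEG     : -2 -2 -2 0
POP     : -2 -2 -2

[-2, -2, -2]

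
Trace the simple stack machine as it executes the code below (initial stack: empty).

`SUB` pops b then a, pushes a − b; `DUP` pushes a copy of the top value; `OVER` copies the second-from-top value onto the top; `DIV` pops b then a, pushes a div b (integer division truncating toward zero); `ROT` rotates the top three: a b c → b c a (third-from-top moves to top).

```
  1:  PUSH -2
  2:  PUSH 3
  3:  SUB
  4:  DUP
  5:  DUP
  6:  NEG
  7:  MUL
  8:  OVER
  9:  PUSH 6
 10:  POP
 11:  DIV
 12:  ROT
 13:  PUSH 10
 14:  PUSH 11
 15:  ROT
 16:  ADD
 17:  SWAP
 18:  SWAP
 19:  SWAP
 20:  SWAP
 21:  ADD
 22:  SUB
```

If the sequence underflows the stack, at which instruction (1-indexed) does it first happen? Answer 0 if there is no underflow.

12

PUSH -2 → [-2]
PUSH 3  → [-2, 3]
SUB     → [-5]
DUP     → [-5, -5]
DUP     → [-5, -5, -5]
NEG     → [-5, -5, 5]
MUL     → [-5, -25]
OVER    → [-5, -25, -5]
PUSH 6  → [-5, -25, -5, 6]
POP     → [-5, -25, -5]
DIV     → [-5, 5]
ROT  — needs 3 operands, stack has 2 → underflow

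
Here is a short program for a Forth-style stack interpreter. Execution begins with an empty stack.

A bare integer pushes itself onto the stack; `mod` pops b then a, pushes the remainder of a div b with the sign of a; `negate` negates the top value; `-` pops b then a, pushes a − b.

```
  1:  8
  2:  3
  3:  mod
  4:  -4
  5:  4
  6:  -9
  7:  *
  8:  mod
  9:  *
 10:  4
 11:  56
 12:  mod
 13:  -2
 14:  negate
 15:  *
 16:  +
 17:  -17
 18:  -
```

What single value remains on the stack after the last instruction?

17

8      -> [8]
3      -> [8, 3]
mod    -> [2]
-4     -> [2, -4]
4      -> [2, -4, 4]
-9     -> [2, -4, 4, -9]
*      -> [2, -4, -36]
mod    -> [2, -4]
*      -> [-8]
4      -> [-8, 4]
56     -> [-8, 4, 56]
mod    -> [-8, 4]
-2     -> [-8, 4, -2]
negate -> [-8, 4, 2]
*      -> [-8, 8]
+      -> [0]
-17    -> [0, -17]
-      -> [17]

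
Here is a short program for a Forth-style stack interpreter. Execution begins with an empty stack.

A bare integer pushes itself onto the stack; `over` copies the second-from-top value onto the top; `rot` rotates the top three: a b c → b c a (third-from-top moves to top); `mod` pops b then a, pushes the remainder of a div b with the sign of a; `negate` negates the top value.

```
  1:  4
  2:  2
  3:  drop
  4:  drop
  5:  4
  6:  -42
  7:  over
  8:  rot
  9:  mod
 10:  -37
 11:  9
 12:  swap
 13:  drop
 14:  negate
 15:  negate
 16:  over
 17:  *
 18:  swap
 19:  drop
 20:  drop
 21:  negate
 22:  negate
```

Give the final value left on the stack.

-42

4      : 4
2      : 4 2
drop   : 4
drop   : (empty)
4      : 4
-42    : 4 -42
over   : 4 -42 4
rot    : -42 4 4
mod    : -42 0
-37    : -42 0 -37
9      : -42 0 -37 9
swap   : -42 0 9 -37
drop   : -42 0 9
negate : -42 0 -9
negate : -42 0 9
over   : -42 0 9 0
*      : -42 0 0
swap   : -42 0 0
drop   : -42 0
drop   : -42
negate : 42
negate : -42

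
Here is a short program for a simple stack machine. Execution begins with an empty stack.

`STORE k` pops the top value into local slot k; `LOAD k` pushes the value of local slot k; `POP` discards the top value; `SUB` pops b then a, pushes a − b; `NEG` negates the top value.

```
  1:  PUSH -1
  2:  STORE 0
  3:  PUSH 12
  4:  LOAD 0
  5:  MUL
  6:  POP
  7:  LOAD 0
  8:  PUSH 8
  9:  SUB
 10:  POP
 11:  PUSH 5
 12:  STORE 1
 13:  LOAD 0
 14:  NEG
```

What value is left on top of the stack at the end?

1

PUSH -1  -1
STORE 0  (empty)
PUSH 12  12
LOAD 0   12 -1
MUL      -12
POP      (empty)
LOAD 0   -1
PUSH 8   -1 8
SUB      -9
POP      (empty)
PUSH 5   5
STORE 1  (empty)
LOAD 0   -1
NEG      1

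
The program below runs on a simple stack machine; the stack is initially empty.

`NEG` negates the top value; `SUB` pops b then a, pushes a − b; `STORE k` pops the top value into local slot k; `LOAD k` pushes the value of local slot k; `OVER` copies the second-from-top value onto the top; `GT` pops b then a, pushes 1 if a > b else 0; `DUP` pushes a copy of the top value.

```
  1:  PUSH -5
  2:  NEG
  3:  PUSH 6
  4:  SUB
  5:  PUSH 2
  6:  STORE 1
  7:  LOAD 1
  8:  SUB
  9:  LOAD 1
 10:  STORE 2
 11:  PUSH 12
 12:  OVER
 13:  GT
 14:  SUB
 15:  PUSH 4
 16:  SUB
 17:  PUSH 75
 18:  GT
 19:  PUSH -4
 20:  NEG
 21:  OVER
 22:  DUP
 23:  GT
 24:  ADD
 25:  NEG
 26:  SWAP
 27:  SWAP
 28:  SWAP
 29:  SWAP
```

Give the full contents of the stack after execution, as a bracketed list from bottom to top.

PUSH -5 : -5
NEG     : 5
PUSH 6  : 5 6
SUB     : -1
PUSH 2  : -1 2
STORE 1 : -1
LOAD 1  : -1 2
SUB     : -3
LOAD 1  : -3 2
STORE 2 : -3
PUSH 12 : -3 12
OVER    : -3 12 -3
GT      : -3 1
SUB     : -4
PUSH 4  : -4 4
SUB     : -8
PUSH 75 : -8 75
GT      : 0
PUSH -4 : 0 -4
NEG     : 0 4
OVER    : 0 4 0
DUP     : 0 4 0 0
GT      : 0 4 0
ADD     : 0 4
NEG     : 0 -4
SWAP    : -4 0
SWAP    : 0 -4
SWAP    : -4 0
SWAP    : 0 -4

[0, -4]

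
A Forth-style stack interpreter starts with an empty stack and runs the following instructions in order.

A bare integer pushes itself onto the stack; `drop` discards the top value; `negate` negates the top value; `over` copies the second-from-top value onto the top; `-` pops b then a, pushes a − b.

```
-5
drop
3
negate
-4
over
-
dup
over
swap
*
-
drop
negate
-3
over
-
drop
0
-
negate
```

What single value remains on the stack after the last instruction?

-5      [-5]
drop    []
3       [3]
negate  [-3]
-4      [-3, -4]
over    [-3, -4, -3]
-       [-3, -1]
dup     [-3, -1, -1]
over    [-3, -1, -1, -1]
swap    [-3, -1, -1, -1]
*       [-3, -1, 1]
-       [-3, -2]
drop    [-3]
negate  [3]
-3      [3, -3]
over    [3, -3, 3]
-       [3, -6]
drop    [3]
0       [3, 0]
-       [3]
negate  [-3]

-3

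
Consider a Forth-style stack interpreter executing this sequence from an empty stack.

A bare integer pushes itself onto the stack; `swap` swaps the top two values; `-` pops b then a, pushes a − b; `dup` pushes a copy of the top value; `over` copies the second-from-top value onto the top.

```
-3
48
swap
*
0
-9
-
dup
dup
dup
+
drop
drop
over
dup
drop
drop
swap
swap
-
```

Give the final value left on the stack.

-3   : [-3]
48   : [-3, 48]
swap : [48, -3]
*    : [-144]
0    : [-144, 0]
-9   : [-144, 0, -9]
-    : [-144, 9]
dup  : [-144, 9, 9]
dup  : [-144, 9, 9, 9]
dup  : [-144, 9, 9, 9, 9]
+    : [-144, 9, 9, 18]
drop : [-144, 9, 9]
drop : [-144, 9]
over : [-144, 9, -144]
dup  : [-144, 9, -144, -144]
drop : [-144, 9, -144]
drop : [-144, 9]
swap : [9, -144]
swap : [-144, 9]
-    : [-153]

-153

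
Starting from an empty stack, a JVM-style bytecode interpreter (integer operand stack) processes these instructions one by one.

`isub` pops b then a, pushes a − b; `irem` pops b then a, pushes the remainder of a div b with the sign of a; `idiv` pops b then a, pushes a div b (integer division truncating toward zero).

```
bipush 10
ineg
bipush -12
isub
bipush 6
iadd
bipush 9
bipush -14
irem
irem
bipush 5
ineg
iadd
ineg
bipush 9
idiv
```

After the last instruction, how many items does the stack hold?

bipush 10  -> [10]
ineg       -> [-10]
bipush -12 -> [-10, -12]
isub       -> [2]
bipush 6   -> [2, 6]
iadd       -> [8]
bipush 9   -> [8, 9]
bipush -14 -> [8, 9, -14]
irem       -> [8, 9]
irem       -> [8]
bipush 5   -> [8, 5]
ineg       -> [8, -5]
iadd       -> [3]
ineg       -> [-3]
bipush 9   -> [-3, 9]
idiv       -> [0]

1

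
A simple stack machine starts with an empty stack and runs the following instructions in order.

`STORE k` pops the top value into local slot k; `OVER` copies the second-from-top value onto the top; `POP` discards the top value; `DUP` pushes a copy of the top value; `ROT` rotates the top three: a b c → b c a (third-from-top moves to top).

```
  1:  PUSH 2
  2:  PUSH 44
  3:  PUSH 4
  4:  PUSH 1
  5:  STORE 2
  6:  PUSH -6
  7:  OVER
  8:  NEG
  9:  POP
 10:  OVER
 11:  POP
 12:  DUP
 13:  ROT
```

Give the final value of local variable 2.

PUSH 2  : [2]
PUSH 44 : [2, 44]
PUSH 4  : [2, 44, 4]
PUSH 1  : [2, 44, 4, 1]
STORE 2 : [2, 44, 4]
PUSH -6 : [2, 44, 4, -6]
OVER    : [2, 44, 4, -6, 4]
NEG     : [2, 44, 4, -6, -4]
POP     : [2, 44, 4, -6]
OVER    : [2, 44, 4, -6, 4]
POP     : [2, 44, 4, -6]
DUP     : [2, 44, 4, -6, -6]
ROT     : [2, 44, -6, -6, 4]

1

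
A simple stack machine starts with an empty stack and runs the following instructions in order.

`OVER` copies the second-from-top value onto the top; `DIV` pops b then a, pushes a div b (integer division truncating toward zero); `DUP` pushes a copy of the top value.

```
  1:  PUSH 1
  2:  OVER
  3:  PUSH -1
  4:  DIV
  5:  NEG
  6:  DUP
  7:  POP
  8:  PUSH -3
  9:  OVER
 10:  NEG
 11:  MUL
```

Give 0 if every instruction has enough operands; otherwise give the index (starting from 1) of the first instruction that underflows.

2

PUSH 1 -> [1]
OVER  — needs 2 operands, stack has 1 → underflow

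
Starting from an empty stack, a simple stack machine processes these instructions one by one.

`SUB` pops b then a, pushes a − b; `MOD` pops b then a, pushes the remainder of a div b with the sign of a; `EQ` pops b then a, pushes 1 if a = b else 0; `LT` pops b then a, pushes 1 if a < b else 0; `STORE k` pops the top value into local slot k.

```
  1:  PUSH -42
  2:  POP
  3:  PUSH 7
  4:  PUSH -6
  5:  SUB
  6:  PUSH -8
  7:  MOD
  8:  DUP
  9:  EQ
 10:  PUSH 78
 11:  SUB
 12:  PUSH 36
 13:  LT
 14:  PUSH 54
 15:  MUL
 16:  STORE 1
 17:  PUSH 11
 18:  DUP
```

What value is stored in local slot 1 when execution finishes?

PUSH -42 → [-42]
POP      → []
PUSH 7   → [7]
PUSH -6  → [7, -6]
SUB      → [13]
PUSH -8  → [13, -8]
MOD      → [5]
DUP      → [5, 5]
EQ       → [1]
PUSH 78  → [1, 78]
SUB      → [-77]
PUSH 36  → [-77, 36]
LT       → [1]
PUSH 54  → [1, 54]
MUL      → [54]
STORE 1  → []
PUSH 11  → [11]
DUP      → [11, 11]

54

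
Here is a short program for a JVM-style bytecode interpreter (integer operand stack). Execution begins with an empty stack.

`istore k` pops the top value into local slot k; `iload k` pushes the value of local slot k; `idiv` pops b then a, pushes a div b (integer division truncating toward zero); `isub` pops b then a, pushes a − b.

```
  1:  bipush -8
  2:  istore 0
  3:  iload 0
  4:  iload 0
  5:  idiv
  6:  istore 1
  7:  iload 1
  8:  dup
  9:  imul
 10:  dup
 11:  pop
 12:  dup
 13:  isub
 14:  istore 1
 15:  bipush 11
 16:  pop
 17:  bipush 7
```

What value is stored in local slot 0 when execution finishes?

-8

bipush -8 -> [-8]
istore 0  -> []
iload 0   -> [-8]
iload 0   -> [-8, -8]
idiv      -> [1]
istore 1  -> []
iload 1   -> [1]
dup       -> [1, 1]
imul      -> [1]
dup       -> [1, 1]
pop       -> [1]
dup       -> [1, 1]
isub      -> [0]
istore 1  -> []
bipush 11 -> [11]
pop       -> []
bipush 7  -> [7]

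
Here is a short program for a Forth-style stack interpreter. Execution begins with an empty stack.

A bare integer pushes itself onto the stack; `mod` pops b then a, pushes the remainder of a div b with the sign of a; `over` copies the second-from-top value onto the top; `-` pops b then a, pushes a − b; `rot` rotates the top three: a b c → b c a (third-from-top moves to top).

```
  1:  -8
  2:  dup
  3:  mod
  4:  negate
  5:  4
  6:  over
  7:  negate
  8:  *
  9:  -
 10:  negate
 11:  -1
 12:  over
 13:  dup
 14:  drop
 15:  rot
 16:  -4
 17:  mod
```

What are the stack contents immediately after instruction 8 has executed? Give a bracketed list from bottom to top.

[0, 0]

-8     → -8
dup    → -8 -8
mod    → 0
negate → 0
4      → 0 4
over   → 0 4 0
negate → 0 4 0
*      → 0 0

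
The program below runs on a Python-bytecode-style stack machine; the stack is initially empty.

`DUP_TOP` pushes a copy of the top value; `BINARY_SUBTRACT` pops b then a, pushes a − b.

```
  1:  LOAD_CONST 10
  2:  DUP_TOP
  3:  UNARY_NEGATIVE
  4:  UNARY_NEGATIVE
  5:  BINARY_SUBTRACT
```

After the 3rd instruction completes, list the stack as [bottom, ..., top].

[10, -10]

LOAD_CONST 10  : [10]
DUP_TOP        : [10, 10]
UNARY_NEGATIVE : [10, -10]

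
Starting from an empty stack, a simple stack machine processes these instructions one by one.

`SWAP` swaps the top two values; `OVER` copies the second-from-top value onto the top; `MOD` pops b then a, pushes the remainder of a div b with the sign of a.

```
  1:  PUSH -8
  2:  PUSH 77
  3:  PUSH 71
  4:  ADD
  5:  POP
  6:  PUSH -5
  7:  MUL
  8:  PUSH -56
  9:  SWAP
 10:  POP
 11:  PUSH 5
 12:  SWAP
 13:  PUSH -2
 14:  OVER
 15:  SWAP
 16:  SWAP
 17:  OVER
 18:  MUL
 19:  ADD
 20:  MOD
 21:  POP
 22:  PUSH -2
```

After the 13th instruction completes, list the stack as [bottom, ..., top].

[5, -56, -2]

PUSH -8  -> -8
PUSH 77  -> -8 77
PUSH 71  -> -8 77 71
ADD      -> -8 148
POP      -> -8
PUSH -5  -> -8 -5
MUL      -> 40
PUSH -56 -> 40 -56
SWAP     -> -56 40
POP      -> -56
PUSH 5   -> -56 5
SWAP     -> 5 -56
PUSH -2  -> 5 -56 -2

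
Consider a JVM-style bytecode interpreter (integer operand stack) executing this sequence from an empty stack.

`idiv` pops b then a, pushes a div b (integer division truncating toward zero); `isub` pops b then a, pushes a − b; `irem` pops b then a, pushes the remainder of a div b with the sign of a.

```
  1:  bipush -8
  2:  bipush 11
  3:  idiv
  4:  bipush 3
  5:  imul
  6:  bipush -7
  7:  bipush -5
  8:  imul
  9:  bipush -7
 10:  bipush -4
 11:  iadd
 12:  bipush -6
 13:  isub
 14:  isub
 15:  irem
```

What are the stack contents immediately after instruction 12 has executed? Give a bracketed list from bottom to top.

[0, 35, -11, -6]

bipush -8 : -8
bipush 11 : -8 11
idiv      : 0
bipush 3  : 0 3
imul      : 0
bipush -7 : 0 -7
bipush -5 : 0 -7 -5
imul      : 0 35
bipush -7 : 0 35 -7
bipush -4 : 0 35 -7 -4
iadd      : 0 35 -11
bipush -6 : 0 35 -11 -6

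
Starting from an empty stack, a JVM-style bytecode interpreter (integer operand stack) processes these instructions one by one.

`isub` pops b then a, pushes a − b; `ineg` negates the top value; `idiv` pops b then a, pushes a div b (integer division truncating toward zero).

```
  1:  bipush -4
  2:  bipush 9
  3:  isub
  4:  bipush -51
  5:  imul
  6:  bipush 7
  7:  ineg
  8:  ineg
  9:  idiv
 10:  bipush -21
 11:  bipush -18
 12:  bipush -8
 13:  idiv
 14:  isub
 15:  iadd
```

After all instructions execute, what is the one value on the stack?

bipush -4   [-4]
bipush 9    [-4, 9]
isub        [-13]
bipush -51  [-13, -51]
imul        [663]
bipush 7    [663, 7]
ineg        [663, -7]
ineg        [663, 7]
idiv        [94]
bipush -21  [94, -21]
bipush -18  [94, -21, -18]
bipush -8   [94, -21, -18, -8]
idiv        [94, -21, 2]
isub        [94, -23]
iadd        [71]

71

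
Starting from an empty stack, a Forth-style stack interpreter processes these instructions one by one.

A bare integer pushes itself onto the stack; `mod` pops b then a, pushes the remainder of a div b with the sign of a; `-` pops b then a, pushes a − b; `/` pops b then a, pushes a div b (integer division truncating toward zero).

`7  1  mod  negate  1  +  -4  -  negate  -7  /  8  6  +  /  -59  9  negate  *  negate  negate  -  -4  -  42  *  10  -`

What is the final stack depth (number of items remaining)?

7       [7]
1       [7, 1]
mod     [0]
negate  [0]
1       [0, 1]
+       [1]
-4      [1, -4]
-       [5]
negate  [-5]
-7      [-5, -7]
/       [0]
8       [0, 8]
6       [0, 8, 6]
+       [0, 14]
/       [0]
-59     [0, -59]
9       [0, -59, 9]
negate  [0, -59, -9]
*       [0, 531]
negate  [0, -531]
negate  [0, 531]
-       [-531]
-4      [-531, -4]
-       [-527]
42      [-527, 42]
*       [-22134]
10      [-22134, 10]
-       [-22144]

1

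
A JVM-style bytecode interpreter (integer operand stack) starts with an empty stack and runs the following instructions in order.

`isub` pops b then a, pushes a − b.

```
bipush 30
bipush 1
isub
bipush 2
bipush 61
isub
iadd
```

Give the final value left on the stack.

-30

bipush 30 : [30]
bipush 1  : [30, 1]
isub      : [29]
bipush 2  : [29, 2]
bipush 61 : [29, 2, 61]
isub      : [29, -59]
iadd      : [-30]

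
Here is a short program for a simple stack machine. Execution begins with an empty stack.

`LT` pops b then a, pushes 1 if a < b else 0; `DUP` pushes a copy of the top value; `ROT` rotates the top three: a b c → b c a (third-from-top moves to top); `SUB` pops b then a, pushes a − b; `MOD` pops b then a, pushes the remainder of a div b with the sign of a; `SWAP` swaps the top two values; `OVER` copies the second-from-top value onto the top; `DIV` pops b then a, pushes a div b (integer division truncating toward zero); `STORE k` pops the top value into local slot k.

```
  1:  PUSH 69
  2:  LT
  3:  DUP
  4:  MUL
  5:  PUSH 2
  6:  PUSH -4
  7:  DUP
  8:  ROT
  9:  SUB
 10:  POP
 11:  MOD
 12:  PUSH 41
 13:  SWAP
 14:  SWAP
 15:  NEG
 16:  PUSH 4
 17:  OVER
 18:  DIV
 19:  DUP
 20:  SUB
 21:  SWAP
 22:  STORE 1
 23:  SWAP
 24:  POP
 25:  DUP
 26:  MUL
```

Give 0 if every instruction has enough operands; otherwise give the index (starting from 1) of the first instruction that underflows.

2

PUSH 69 : [69]
LT  — needs 2 operands, stack has 1 → underflow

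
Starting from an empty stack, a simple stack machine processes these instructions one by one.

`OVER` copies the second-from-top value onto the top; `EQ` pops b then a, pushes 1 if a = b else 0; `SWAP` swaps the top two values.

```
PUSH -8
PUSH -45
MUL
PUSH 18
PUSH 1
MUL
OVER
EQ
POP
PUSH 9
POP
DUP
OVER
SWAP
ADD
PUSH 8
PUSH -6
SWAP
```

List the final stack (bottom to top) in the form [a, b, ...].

PUSH -8  -> [-8]
PUSH -45 -> [-8, -45]
MUL      -> [360]
PUSH 18  -> [360, 18]
PUSH 1   -> [360, 18, 1]
MUL      -> [360, 18]
OVER     -> [360, 18, 360]
EQ       -> [360, 0]
POP      -> [360]
PUSH 9   -> [360, 9]
POP      -> [360]
DUP      -> [360, 360]
OVER     -> [360, 360, 360]
SWAP     -> [360, 360, 360]
ADD      -> [360, 720]
PUSH 8   -> [360, 720, 8]
PUSH -6  -> [360, 720, 8, -6]
SWAP     -> [360, 720, -6, 8]

[360, 720, -6, 8]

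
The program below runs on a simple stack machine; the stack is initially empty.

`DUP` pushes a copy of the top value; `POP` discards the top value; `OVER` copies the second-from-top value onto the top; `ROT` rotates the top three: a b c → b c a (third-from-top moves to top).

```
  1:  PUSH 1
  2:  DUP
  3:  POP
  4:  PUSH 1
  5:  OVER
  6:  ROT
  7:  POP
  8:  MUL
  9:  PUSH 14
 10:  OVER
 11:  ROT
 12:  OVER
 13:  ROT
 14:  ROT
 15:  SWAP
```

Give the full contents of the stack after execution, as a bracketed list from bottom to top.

PUSH 1  : 1
DUP     : 1 1
POP     : 1
PUSH 1  : 1 1
OVER    : 1 1 1
ROT     : 1 1 1
POP     : 1 1
MUL     : 1
PUSH 14 : 1 14
OVER    : 1 14 1
ROT     : 14 1 1
OVER    : 14 1 1 1
ROT     : 14 1 1 1
ROT     : 14 1 1 1
SWAP    : 14 1 1 1

[14, 1, 1, 1]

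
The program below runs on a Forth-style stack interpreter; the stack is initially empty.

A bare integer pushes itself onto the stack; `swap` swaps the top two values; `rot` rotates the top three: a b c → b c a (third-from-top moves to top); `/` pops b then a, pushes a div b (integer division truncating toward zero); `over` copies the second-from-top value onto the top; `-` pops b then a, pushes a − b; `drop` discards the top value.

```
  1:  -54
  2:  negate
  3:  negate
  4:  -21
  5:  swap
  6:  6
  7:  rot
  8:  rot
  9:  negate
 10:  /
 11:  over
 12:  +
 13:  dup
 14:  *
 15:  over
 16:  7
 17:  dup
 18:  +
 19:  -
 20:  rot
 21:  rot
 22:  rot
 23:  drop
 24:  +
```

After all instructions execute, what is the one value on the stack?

-54     [-54]
negate  [54]
negate  [-54]
-21     [-54, -21]
swap    [-21, -54]
6       [-21, -54, 6]
rot     [-54, 6, -21]
rot     [6, -21, -54]
negate  [6, -21, 54]
/       [6, 0]
over    [6, 0, 6]
+       [6, 6]
dup     [6, 6, 6]
*       [6, 36]
over    [6, 36, 6]
7       [6, 36, 6, 7]
dup     [6, 36, 6, 7, 7]
+       [6, 36, 6, 14]
-       [6, 36, -8]
rot     [36, -8, 6]
rot     [-8, 6, 36]
rot     [6, 36, -8]
drop    [6, 36]
+       [42]

42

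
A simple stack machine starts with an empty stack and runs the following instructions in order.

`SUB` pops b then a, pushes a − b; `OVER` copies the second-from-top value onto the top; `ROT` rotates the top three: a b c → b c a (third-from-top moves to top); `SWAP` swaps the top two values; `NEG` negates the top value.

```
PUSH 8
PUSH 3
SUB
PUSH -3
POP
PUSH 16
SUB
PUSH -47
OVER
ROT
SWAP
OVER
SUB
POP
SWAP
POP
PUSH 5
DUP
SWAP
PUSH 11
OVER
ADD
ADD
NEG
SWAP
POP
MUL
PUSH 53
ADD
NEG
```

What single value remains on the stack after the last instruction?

PUSH 8   -> 8
PUSH 3   -> 8 3
SUB      -> 5
PUSH -3  -> 5 -3
POP      -> 5
PUSH 16  -> 5 16
SUB      -> -11
PUSH -47 -> -11 -47
OVER     -> -11 -47 -11
ROT      -> -47 -11 -11
SWAP     -> -47 -11 -11
OVER     -> -47 -11 -11 -11
SUB      -> -47 -11 0
POP      -> -47 -11
SWAP     -> -11 -47
POP      -> -11
PUSH 5   -> -11 5
DUP      -> -11 5 5
SWAP     -> -11 5 5
PUSH 11  -> -11 5 5 11
OVER     -> -11 5 5 11 5
ADD      -> -11 5 5 16
ADD      -> -11 5 21
NEG      -> -11 5 -21
SWAP     -> -11 -21 5
POP      -> -11 -21
MUL      -> 231
PUSH 53  -> 231 53
ADD      -> 284
NEG      -> -284

-284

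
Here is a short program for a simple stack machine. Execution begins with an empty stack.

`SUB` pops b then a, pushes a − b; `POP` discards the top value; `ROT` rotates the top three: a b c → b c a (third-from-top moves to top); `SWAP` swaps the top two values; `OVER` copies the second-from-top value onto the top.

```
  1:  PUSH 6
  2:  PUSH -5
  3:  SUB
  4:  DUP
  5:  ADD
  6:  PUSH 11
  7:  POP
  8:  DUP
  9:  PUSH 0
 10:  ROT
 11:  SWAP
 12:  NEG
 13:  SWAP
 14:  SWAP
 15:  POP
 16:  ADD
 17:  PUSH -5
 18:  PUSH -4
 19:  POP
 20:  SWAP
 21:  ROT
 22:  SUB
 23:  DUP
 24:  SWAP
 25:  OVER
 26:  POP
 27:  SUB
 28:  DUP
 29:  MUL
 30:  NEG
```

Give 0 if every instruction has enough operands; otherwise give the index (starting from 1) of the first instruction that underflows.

21

PUSH 6  -> 6
PUSH -5 -> 6 -5
SUB     -> 11
DUP     -> 11 11
ADD     -> 22
PUSH 11 -> 22 11
POP     -> 22
DUP     -> 22 22
PUSH 0  -> 22 22 0
ROT     -> 22 0 22
SWAP    -> 22 22 0
NEG     -> 22 22 0
SWAP    -> 22 0 22
SWAP    -> 22 22 0
POP     -> 22 22
ADD     -> 44
PUSH -5 -> 44 -5
PUSH -4 -> 44 -5 -4
POP     -> 44 -5
SWAP    -> -5 44
ROT  — needs 3 operands, stack has 2 → underflow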